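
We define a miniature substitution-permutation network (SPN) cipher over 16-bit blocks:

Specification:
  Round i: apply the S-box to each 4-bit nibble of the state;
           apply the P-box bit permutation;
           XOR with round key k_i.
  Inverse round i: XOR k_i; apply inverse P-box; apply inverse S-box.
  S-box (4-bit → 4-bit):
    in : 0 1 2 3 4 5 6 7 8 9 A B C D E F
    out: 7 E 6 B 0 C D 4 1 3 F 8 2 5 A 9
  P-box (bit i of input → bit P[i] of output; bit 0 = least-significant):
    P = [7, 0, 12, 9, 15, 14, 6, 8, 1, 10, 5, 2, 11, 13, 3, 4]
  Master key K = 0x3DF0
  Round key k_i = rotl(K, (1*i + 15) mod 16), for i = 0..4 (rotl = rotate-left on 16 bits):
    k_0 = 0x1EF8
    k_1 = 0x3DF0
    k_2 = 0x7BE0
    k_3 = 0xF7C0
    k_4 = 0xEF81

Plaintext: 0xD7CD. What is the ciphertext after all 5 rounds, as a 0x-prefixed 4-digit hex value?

s_0 = plaintext = 0xD7CD
s_1 = Round(s_0, k_0) = 0x4650
s_2 = Round(s_1, k_1) = 0x2C17
s_3 = Round(s_2, k_2) = 0x0EA8
s_4 = Round(s_3, k_3) = 0x1A0C
s_5 = Round(s_4, k_4) = 0x0BFE

0x0BFE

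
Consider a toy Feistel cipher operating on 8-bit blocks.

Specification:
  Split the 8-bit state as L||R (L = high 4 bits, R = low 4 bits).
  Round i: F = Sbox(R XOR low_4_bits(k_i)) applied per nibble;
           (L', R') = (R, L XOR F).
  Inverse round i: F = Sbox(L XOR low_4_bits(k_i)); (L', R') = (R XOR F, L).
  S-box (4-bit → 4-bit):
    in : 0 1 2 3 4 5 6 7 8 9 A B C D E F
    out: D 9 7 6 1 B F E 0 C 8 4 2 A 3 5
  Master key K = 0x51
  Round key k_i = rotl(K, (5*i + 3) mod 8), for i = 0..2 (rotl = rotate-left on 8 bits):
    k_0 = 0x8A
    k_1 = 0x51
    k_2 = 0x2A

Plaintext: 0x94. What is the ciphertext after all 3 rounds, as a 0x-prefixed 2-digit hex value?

s_0 = plaintext = 0x94
s_1 = Round(s_0, k_0) = 0x4A
s_2 = Round(s_1, k_1) = 0xA0
s_3 = Round(s_2, k_2) = 0x02

0x02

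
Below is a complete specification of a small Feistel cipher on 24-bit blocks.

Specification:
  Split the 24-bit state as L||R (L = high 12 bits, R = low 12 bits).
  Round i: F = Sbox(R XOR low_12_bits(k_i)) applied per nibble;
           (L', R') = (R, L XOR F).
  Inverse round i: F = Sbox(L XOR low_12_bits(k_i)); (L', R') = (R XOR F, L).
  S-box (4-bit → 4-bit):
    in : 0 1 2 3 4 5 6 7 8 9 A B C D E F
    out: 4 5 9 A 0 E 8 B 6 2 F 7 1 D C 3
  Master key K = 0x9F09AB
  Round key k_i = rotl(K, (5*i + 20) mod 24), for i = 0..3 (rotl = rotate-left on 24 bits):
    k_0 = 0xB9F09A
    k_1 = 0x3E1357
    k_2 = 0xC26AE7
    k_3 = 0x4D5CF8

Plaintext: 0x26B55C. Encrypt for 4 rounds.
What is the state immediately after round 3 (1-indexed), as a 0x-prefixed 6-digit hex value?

s_0 = plaintext = 0x26B55C
s_1 = Round(s_0, k_0) = 0x55CC73
s_2 = Round(s_1, k_1) = 0xC736CC
s_3 = Round(s_2, k_2) = 0x6CCDE4
s_4 = Round(s_3, k_3) = 0xDE439D

0x6CCDE4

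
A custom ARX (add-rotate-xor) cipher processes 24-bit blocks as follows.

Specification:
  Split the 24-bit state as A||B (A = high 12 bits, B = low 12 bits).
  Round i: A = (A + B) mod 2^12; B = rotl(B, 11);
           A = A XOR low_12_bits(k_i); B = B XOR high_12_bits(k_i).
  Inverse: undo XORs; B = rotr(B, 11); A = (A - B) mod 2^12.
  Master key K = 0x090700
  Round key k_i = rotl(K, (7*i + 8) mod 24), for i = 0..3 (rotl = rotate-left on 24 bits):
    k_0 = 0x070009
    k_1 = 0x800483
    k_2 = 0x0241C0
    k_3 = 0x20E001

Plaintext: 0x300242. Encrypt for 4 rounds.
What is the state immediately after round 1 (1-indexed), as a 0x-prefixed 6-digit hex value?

s_0 = plaintext = 0x300242
s_1 = Round(s_0, k_0) = 0x54B151
s_2 = Round(s_1, k_1) = 0x21F0A8
s_3 = Round(s_2, k_2) = 0x307070
s_4 = Round(s_3, k_3) = 0x376236

0x54B151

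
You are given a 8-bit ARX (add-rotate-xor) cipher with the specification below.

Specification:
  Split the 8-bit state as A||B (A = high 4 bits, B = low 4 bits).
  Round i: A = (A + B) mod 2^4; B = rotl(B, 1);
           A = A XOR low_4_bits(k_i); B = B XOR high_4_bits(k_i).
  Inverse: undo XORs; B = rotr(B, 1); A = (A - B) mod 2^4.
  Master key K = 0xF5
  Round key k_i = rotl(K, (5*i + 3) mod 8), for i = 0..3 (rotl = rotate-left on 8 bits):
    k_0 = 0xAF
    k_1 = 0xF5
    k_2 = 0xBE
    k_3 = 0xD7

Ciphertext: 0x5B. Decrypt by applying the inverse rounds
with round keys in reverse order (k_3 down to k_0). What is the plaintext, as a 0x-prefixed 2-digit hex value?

0x9B

s_0 = ciphertext = 0x5B
s_1 = InvRound(s_0, k_3) = 0xF3
s_2 = InvRound(s_1, k_2) = 0xD4
s_3 = InvRound(s_2, k_1) = 0xBD
s_4 = InvRound(s_3, k_0) = 0x9B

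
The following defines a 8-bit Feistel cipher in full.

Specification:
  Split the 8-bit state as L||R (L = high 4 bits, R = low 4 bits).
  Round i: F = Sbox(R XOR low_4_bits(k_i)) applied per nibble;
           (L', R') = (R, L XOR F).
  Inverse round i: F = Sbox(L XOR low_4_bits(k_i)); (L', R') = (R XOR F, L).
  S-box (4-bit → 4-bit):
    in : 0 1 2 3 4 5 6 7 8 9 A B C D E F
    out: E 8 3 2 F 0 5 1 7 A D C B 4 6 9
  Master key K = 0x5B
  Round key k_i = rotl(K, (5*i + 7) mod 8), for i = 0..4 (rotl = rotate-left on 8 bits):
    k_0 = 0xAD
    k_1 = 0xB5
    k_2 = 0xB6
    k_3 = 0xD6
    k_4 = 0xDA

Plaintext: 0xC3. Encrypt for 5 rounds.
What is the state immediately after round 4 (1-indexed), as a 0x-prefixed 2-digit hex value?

0x1B

s_0 = plaintext = 0xC3
s_1 = Round(s_0, k_0) = 0x3A
s_2 = Round(s_1, k_1) = 0xAA
s_3 = Round(s_2, k_2) = 0xA1
s_4 = Round(s_3, k_3) = 0x1B
s_5 = Round(s_4, k_4) = 0xB9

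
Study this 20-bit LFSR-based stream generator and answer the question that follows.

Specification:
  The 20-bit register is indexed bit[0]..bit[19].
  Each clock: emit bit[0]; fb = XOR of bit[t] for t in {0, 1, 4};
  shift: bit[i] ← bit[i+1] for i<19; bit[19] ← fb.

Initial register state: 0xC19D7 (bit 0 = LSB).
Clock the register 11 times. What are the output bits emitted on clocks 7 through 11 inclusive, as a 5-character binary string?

reg_0 = 0xC19D7
clock 1: out=1, reg = 0xE0CEB
clock 2: out=1, reg = 0x70675
clock 3: out=1, reg = 0x3833A
clock 4: out=0, reg = 0x1C19D
clock 5: out=1, reg = 0x0E0CE
clock 6: out=0, reg = 0x87067
clock 7: out=1, reg = 0x43833
clock 8: out=1, reg = 0xA1C19
clock 9: out=1, reg = 0x50E0C
clock 10: out=0, reg = 0x28706
clock 11: out=0, reg = 0x94383

11100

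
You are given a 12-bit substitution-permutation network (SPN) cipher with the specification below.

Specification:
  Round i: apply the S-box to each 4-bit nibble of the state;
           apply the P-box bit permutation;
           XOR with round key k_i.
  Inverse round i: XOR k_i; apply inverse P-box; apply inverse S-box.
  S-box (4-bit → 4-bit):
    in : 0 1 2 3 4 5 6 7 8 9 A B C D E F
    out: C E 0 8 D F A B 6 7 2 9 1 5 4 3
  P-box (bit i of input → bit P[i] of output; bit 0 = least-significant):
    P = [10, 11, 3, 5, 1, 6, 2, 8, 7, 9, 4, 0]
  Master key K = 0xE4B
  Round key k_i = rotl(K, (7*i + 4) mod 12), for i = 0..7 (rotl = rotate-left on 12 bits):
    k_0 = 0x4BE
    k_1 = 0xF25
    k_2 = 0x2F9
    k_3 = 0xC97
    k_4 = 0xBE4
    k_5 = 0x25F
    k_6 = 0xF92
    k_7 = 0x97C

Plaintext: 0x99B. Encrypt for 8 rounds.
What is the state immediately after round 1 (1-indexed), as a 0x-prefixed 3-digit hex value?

s_0 = plaintext = 0x99B
s_1 = Round(s_0, k_0) = 0x248
s_2 = Round(s_1, k_1) = 0x62B
s_3 = Round(s_2, k_2) = 0x4D8
s_4 = Round(s_3, k_3) = 0x408
s_5 = Round(s_4, k_4) = 0x279
s_6 = Round(s_5, k_5) = 0xF15
s_7 = Round(s_6, k_6) = 0x07E
s_8 = Round(s_7, k_7) = 0x827

0x248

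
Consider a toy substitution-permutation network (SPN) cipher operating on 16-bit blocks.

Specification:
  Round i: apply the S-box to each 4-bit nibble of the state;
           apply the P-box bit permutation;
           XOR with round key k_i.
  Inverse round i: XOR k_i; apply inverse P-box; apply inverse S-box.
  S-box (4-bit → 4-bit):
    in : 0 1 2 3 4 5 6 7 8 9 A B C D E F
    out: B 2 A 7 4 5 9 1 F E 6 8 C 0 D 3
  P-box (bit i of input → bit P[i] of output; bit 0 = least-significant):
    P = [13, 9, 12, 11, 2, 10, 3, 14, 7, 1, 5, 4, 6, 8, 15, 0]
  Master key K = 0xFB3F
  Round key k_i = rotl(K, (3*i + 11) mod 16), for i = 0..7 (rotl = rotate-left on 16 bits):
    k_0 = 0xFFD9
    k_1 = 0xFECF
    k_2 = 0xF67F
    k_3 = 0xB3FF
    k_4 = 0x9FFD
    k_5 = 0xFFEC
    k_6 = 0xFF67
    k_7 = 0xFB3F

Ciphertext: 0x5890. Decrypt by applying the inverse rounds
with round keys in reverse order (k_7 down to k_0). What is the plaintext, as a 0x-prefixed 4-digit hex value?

s_0 = ciphertext = 0x5890
s_1 = InvRound(s_0, k_7) = 0x935F
s_2 = InvRound(s_1, k_6) = 0xDC96
s_3 = InvRound(s_2, k_5) = 0xF94F
s_4 = InvRound(s_3, k_4) = 0xD82F
s_5 = InvRound(s_4, k_3) = 0xF6B0
s_6 = InvRound(s_5, k_2) = 0x6F5D
s_7 = InvRound(s_6, k_1) = 0xA0D4
s_8 = InvRound(s_7, k_0) = 0x2D89

0x2D89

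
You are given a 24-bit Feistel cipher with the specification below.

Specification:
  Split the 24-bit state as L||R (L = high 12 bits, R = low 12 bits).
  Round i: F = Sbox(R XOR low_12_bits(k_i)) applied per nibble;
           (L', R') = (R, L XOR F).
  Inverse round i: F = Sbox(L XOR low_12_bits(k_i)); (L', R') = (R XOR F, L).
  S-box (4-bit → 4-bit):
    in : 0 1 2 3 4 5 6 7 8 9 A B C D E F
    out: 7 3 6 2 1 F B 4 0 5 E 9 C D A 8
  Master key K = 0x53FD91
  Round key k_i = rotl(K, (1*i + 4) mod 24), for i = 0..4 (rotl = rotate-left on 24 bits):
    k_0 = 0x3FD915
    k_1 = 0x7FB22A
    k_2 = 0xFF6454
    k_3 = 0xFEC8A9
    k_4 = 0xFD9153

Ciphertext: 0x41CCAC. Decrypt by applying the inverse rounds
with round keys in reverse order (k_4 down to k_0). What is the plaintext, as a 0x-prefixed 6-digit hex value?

s_0 = ciphertext = 0x41CCAC
s_1 = InvRound(s_0, k_4) = 0x3B441C
s_2 = InvRound(s_1, k_3) = 0xD213B4
s_3 = InvRound(s_2, k_2) = 0x6FBD21
s_4 = InvRound(s_3, k_1) = 0xCF26FB
s_5 = InvRound(s_4, k_0) = 0x95FCF2

0x95FCF2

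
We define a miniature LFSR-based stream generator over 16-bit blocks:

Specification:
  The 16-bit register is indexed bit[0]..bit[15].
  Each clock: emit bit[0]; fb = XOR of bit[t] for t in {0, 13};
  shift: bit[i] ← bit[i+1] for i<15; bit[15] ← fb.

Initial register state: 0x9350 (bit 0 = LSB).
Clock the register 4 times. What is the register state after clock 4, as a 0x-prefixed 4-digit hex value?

reg_0 = 0x9350
clock 1: out=0, reg = 0x49A8
clock 2: out=0, reg = 0x24D4
clock 3: out=0, reg = 0x926A
clock 4: out=0, reg = 0x4935

0x4935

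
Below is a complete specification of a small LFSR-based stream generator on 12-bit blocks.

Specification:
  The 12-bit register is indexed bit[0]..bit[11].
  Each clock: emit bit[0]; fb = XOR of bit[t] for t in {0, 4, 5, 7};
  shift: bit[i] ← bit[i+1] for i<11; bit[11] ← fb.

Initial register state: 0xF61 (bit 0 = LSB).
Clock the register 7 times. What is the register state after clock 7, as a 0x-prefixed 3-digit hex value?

0x65E

reg_0 = 0xF61
clock 1: out=1, reg = 0x7B0
clock 2: out=0, reg = 0xBD8
clock 3: out=0, reg = 0x5EC
clock 4: out=0, reg = 0x2F6
clock 5: out=0, reg = 0x97B
clock 6: out=1, reg = 0xCBD
clock 7: out=1, reg = 0x65E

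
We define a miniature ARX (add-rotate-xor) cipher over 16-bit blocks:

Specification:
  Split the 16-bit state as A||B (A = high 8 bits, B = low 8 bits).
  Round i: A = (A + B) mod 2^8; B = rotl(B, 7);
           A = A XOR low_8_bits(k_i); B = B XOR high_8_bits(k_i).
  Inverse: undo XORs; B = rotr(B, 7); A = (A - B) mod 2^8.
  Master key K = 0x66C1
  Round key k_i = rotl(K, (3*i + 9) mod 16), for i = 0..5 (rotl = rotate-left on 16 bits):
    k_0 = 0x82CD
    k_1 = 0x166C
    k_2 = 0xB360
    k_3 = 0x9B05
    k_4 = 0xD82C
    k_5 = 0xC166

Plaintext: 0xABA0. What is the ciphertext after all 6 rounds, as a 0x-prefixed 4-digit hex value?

s_0 = plaintext = 0xABA0
s_1 = Round(s_0, k_0) = 0x86D2
s_2 = Round(s_1, k_1) = 0x347F
s_3 = Round(s_2, k_2) = 0xD30C
s_4 = Round(s_3, k_3) = 0xDA9D
s_5 = Round(s_4, k_4) = 0x5B16
s_6 = Round(s_5, k_5) = 0x17CA

0x17CA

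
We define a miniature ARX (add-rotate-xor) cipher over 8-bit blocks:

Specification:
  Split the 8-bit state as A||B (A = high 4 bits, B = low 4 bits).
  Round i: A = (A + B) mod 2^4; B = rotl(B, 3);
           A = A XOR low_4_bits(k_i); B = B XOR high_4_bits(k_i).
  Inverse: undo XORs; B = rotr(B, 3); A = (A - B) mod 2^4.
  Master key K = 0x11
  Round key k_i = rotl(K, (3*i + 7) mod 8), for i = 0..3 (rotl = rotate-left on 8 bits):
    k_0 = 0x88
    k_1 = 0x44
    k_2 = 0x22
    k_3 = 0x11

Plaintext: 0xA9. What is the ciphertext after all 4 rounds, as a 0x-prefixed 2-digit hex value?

s_0 = plaintext = 0xA9
s_1 = Round(s_0, k_0) = 0xB4
s_2 = Round(s_1, k_1) = 0xB6
s_3 = Round(s_2, k_2) = 0x31
s_4 = Round(s_3, k_3) = 0x59

0x59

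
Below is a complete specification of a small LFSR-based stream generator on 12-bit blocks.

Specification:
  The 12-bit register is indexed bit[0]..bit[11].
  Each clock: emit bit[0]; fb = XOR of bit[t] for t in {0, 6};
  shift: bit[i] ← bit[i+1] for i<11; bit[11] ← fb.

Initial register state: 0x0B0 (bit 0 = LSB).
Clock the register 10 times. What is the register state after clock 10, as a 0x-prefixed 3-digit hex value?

0x0C8

reg_0 = 0x0B0
clock 1: out=0, reg = 0x058
clock 2: out=0, reg = 0x82C
clock 3: out=0, reg = 0x416
clock 4: out=0, reg = 0x20B
clock 5: out=1, reg = 0x905
clock 6: out=1, reg = 0xC82
clock 7: out=0, reg = 0x641
clock 8: out=1, reg = 0x320
clock 9: out=0, reg = 0x190
clock 10: out=0, reg = 0x0C8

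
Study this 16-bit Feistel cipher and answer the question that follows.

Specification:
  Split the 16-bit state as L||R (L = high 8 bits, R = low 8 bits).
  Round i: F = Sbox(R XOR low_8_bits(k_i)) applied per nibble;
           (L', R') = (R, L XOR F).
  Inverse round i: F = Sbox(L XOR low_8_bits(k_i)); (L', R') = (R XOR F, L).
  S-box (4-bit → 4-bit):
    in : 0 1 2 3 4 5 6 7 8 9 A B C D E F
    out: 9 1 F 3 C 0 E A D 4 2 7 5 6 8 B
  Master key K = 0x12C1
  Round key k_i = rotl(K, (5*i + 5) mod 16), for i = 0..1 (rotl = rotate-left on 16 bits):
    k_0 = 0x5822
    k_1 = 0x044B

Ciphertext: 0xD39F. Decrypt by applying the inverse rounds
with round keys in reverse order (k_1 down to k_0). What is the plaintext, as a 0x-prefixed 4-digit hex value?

0x6AD2

s_0 = ciphertext = 0xD39F
s_1 = InvRound(s_0, k_1) = 0xD2D3
s_2 = InvRound(s_1, k_0) = 0x6AD2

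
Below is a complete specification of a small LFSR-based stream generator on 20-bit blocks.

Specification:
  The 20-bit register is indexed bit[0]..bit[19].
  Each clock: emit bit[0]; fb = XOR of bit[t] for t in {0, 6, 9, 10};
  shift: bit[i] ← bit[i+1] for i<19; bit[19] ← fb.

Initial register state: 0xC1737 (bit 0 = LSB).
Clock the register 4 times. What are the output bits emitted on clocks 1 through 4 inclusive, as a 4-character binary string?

1110

reg_0 = 0xC1737
clock 1: out=1, reg = 0xE0B9B
clock 2: out=1, reg = 0x705CD
clock 3: out=1, reg = 0xB82E6
clock 4: out=0, reg = 0x5C173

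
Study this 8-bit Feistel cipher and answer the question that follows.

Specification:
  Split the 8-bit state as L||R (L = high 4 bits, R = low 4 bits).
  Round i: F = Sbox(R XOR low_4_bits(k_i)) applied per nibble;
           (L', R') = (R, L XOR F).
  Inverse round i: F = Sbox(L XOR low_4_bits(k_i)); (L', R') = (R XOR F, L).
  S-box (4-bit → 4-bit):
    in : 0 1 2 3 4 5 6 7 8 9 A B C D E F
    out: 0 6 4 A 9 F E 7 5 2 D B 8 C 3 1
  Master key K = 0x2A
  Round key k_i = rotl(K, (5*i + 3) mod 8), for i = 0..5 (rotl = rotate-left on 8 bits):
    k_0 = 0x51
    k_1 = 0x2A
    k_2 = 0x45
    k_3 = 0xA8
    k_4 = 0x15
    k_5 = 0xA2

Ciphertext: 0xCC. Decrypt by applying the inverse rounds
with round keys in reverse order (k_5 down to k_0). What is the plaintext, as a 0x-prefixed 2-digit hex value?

s_0 = ciphertext = 0xCC
s_1 = InvRound(s_0, k_5) = 0xFC
s_2 = InvRound(s_1, k_4) = 0x1F
s_3 = InvRound(s_2, k_3) = 0xD1
s_4 = InvRound(s_3, k_2) = 0x4D
s_5 = InvRound(s_4, k_1) = 0xE4
s_6 = InvRound(s_5, k_0) = 0x5E

0x5E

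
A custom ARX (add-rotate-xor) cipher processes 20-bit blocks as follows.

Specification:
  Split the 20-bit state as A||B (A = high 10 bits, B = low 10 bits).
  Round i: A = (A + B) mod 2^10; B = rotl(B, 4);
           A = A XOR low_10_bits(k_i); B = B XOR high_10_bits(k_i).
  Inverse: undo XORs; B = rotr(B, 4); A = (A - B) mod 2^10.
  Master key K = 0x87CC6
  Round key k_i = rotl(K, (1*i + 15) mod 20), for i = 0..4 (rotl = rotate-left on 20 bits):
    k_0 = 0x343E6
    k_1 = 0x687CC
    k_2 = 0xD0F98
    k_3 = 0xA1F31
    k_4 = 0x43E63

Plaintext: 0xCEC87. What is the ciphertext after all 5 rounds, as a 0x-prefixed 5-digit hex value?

0xA78AA

s_0 = plaintext = 0xCEC87
s_1 = Round(s_0, k_0) = 0x090A2
s_2 = Round(s_1, k_1) = 0xC2B83
s_3 = Round(s_2, k_2) = 0x4577D
s_4 = Round(s_3, k_3) = 0xE8D5A
s_5 = Round(s_4, k_4) = 0xA78AA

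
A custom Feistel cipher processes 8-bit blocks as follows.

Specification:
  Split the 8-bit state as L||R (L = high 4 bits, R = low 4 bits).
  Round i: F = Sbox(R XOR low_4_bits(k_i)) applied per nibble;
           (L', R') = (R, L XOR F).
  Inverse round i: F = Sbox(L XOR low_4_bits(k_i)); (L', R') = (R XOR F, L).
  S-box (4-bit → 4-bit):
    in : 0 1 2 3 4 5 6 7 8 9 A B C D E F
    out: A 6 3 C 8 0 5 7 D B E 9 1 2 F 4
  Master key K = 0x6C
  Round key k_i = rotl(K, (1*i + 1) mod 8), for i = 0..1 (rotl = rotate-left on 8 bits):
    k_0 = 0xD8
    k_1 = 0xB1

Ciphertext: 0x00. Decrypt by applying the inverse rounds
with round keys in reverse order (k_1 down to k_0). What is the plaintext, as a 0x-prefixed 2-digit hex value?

s_0 = ciphertext = 0x00
s_1 = InvRound(s_0, k_1) = 0x60
s_2 = InvRound(s_1, k_0) = 0xF6

0xF6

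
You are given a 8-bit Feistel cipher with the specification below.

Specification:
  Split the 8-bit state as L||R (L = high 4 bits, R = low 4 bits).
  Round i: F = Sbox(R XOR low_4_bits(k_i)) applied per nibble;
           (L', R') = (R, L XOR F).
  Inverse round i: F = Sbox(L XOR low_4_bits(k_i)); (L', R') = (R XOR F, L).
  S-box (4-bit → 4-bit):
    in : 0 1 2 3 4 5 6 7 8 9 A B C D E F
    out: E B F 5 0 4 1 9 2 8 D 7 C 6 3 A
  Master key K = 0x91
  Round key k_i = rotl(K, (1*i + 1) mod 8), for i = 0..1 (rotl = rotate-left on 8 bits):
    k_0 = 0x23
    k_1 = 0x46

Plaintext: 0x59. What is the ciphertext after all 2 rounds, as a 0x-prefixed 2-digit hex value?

s_0 = plaintext = 0x59
s_1 = Round(s_0, k_0) = 0x98
s_2 = Round(s_1, k_1) = 0x8A

0x8A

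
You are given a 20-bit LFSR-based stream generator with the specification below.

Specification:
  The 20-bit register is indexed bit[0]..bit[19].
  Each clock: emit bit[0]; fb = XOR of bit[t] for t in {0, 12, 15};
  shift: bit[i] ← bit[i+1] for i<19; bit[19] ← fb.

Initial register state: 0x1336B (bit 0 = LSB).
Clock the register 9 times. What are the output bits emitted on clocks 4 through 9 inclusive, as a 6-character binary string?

reg_0 = 0x1336B
clock 1: out=1, reg = 0x099B5
clock 2: out=1, reg = 0x84CDA
clock 3: out=0, reg = 0x4266D
clock 4: out=1, reg = 0xA1336
clock 5: out=0, reg = 0xD099B
clock 6: out=1, reg = 0xE84CD
clock 7: out=1, reg = 0x74266
clock 8: out=0, reg = 0x3A133
clock 9: out=1, reg = 0x1D099

101101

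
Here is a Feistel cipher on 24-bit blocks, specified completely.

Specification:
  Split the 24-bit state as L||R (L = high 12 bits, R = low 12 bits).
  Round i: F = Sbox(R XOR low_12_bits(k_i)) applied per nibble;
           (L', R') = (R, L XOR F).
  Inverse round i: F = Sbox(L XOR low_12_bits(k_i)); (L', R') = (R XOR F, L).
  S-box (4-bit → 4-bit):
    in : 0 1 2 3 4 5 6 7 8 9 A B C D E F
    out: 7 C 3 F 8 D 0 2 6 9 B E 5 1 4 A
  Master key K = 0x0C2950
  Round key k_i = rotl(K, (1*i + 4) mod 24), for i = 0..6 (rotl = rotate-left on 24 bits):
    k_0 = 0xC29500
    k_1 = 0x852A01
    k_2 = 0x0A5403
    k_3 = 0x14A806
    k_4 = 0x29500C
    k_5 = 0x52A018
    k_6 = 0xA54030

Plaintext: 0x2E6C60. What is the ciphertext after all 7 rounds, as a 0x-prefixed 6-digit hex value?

s_0 = plaintext = 0x2E6C60
s_1 = Round(s_0, k_0) = 0xC60BE1
s_2 = Round(s_1, k_1) = 0xBE1027
s_3 = Round(s_2, k_2) = 0x0273D9
s_4 = Round(s_3, k_3) = 0x3D9E3D
s_5 = Round(s_4, k_4) = 0xE3D725
s_6 = Round(s_5, k_5) = 0x725CCC
s_7 = Round(s_6, k_6) = 0xCCC280

0xCCC280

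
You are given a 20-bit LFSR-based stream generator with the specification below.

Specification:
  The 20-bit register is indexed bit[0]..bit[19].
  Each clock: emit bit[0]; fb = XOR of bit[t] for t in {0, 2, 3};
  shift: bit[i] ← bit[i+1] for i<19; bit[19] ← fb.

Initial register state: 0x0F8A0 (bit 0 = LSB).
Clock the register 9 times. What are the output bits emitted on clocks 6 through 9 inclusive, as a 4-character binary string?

1010

reg_0 = 0x0F8A0
clock 1: out=0, reg = 0x07C50
clock 2: out=0, reg = 0x03E28
clock 3: out=0, reg = 0x81F14
clock 4: out=0, reg = 0xC0F8A
clock 5: out=0, reg = 0xE07C5
clock 6: out=1, reg = 0x703E2
clock 7: out=0, reg = 0x381F1
clock 8: out=1, reg = 0x9C0F8
clock 9: out=0, reg = 0xCE07C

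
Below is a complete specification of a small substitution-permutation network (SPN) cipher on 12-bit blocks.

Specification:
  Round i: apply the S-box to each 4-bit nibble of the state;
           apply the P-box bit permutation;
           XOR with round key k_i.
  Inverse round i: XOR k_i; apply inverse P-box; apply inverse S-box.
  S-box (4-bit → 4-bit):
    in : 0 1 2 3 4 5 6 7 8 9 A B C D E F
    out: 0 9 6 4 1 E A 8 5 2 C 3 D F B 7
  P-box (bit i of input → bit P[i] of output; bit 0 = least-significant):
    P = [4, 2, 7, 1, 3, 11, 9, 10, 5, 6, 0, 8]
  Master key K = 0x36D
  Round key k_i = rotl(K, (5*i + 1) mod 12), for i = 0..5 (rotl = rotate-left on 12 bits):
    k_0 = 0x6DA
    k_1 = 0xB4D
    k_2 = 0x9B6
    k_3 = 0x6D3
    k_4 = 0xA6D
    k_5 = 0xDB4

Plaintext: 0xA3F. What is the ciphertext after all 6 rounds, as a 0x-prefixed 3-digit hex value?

0xCE7

s_0 = plaintext = 0xA3F
s_1 = Round(s_0, k_0) = 0x54F
s_2 = Round(s_1, k_1) = 0xA90
s_3 = Round(s_2, k_2) = 0x0B7
s_4 = Round(s_3, k_3) = 0xED9
s_5 = Round(s_4, k_4) = 0x501
s_6 = Round(s_5, k_5) = 0xCE7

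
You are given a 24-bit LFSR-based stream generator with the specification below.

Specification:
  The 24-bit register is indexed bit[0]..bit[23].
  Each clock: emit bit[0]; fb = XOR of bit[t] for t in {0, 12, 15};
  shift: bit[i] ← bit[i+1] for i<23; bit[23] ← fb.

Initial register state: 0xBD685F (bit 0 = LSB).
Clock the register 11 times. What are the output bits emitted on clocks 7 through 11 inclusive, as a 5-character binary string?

reg_0 = 0xBD685F
clock 1: out=1, reg = 0xDEB42F
clock 2: out=1, reg = 0xEF5A17
clock 3: out=1, reg = 0x77AD0B
clock 4: out=1, reg = 0x3BD685
clock 5: out=1, reg = 0x9DEB42
clock 6: out=0, reg = 0xCEF5A1
clock 7: out=1, reg = 0xE77AD0
clock 8: out=0, reg = 0xF3BD68
clock 9: out=0, reg = 0x79DEB4
clock 10: out=0, reg = 0x3CEF5A
clock 11: out=0, reg = 0x9E77AD

10000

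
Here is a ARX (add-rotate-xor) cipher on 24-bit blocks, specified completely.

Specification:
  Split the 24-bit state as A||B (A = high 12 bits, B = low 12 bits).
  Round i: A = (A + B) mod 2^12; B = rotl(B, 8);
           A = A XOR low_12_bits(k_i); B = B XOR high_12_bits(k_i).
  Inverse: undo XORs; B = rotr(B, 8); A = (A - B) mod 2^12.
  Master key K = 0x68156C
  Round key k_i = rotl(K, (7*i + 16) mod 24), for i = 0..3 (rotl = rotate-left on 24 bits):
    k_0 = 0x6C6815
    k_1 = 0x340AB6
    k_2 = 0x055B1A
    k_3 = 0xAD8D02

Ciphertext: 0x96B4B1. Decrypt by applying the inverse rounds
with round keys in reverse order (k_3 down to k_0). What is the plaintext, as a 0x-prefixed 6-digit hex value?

s_0 = ciphertext = 0x96B4B1
s_1 = InvRound(s_0, k_3) = 0xDCB69E
s_2 = InvRound(s_1, k_2) = 0xA1BCB6
s_3 = InvRound(s_2, k_1) = 0x13EF6F
s_4 = InvRound(s_3, k_0) = 0xE92A99

0xE92A99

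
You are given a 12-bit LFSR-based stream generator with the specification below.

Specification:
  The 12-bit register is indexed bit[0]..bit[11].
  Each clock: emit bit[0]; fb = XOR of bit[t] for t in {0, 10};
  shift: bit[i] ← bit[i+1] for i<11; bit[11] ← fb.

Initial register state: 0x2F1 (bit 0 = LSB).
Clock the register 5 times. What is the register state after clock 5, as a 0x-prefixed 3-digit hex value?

reg_0 = 0x2F1
clock 1: out=1, reg = 0x978
clock 2: out=0, reg = 0x4BC
clock 3: out=0, reg = 0xA5E
clock 4: out=0, reg = 0x52F
clock 5: out=1, reg = 0x297

0x297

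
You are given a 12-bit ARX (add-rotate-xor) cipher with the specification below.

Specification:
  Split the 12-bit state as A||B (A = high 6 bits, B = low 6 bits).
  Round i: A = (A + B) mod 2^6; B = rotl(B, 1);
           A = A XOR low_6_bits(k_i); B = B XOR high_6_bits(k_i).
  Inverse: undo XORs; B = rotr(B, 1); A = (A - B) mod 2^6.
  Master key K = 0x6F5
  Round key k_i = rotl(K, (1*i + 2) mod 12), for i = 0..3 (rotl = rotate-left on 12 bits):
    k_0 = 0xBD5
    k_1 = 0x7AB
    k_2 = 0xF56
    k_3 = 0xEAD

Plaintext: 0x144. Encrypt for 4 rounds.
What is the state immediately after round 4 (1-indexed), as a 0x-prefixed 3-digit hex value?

s_0 = plaintext = 0x144
s_1 = Round(s_0, k_0) = 0x727
s_2 = Round(s_1, k_1) = 0xA11
s_3 = Round(s_2, k_2) = 0xBDF
s_4 = Round(s_3, k_3) = 0x8C4

0x8C4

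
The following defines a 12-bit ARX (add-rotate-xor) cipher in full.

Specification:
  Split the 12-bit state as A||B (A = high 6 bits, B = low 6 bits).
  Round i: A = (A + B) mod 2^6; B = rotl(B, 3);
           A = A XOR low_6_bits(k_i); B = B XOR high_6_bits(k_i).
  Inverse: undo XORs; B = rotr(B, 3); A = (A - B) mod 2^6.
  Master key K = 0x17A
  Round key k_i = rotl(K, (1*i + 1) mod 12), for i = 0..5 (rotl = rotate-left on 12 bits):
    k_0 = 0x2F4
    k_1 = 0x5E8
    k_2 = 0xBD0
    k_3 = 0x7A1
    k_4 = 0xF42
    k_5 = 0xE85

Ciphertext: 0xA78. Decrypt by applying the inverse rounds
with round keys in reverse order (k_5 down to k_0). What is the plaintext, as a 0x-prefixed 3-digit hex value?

s_0 = ciphertext = 0xA78
s_1 = InvRound(s_0, k_5) = 0x710
s_2 = InvRound(s_1, k_4) = 0xC6D
s_3 = InvRound(s_2, k_3) = 0xC9E
s_4 = InvRound(s_3, k_2) = 0x50E
s_5 = InvRound(s_4, k_1) = 0xC4B
s_6 = InvRound(s_5, k_0) = 0x140

0x140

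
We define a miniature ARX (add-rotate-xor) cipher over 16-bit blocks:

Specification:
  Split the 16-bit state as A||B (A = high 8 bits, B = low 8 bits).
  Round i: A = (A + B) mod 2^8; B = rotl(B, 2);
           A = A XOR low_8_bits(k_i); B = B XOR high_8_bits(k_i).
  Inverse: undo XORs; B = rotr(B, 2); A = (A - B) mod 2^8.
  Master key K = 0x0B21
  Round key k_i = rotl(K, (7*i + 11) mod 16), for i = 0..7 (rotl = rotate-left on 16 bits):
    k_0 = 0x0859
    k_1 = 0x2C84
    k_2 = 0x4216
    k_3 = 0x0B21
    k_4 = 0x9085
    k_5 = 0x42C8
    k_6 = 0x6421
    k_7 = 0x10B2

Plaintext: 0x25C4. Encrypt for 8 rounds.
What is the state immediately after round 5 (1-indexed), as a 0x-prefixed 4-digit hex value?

s_0 = plaintext = 0x25C4
s_1 = Round(s_0, k_0) = 0xB01B
s_2 = Round(s_1, k_1) = 0x4F40
s_3 = Round(s_2, k_2) = 0x9943
s_4 = Round(s_3, k_3) = 0xFD06
s_5 = Round(s_4, k_4) = 0x8688
s_6 = Round(s_5, k_5) = 0xC660
s_7 = Round(s_6, k_6) = 0x07E5
s_8 = Round(s_7, k_7) = 0x5E87

0x8688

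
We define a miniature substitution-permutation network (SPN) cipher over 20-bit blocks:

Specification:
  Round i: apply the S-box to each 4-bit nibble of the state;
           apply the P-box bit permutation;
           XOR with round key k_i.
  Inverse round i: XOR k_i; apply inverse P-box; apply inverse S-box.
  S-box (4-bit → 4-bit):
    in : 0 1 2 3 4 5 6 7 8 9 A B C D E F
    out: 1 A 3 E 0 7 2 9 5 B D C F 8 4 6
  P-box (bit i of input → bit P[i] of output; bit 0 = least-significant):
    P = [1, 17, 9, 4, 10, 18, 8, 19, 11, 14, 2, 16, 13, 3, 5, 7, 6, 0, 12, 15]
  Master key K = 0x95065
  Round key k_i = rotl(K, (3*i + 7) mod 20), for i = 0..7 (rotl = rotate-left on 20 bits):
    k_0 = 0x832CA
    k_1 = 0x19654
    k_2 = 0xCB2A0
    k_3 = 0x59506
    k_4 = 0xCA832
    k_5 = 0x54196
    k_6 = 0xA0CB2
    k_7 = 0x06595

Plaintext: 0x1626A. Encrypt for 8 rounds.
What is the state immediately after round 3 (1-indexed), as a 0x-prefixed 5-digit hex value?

0xA06B6

s_0 = plaintext = 0x1626A
s_1 = Round(s_0, k_0) = 0xCF8D1
s_2 = Round(s_1, k_1) = 0xB0E29
s_3 = Round(s_2, k_2) = 0xA06B6
s_4 = Round(s_3, k_3) = 0xF6446
s_5 = Round(s_4, k_4) = 0xEB83B
s_6 = Round(s_5, k_5) = 0x95A22
s_7 = Round(s_6, k_6) = 0xDA0DD
s_8 = Round(s_7, k_7) = 0x8CD25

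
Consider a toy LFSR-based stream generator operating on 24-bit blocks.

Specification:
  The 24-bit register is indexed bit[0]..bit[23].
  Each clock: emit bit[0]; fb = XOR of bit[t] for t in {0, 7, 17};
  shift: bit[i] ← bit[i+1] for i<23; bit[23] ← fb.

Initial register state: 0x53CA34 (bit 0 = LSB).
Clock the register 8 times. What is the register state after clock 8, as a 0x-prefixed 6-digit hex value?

reg_0 = 0x53CA34
clock 1: out=0, reg = 0xA9E51A
clock 2: out=0, reg = 0x54F28D
clock 3: out=1, reg = 0x2A7946
clock 4: out=0, reg = 0x953CA3
clock 5: out=1, reg = 0x4A9E51
clock 6: out=1, reg = 0x254F28
clock 7: out=0, reg = 0x12A794
clock 8: out=0, reg = 0x0953CA

0x0953CA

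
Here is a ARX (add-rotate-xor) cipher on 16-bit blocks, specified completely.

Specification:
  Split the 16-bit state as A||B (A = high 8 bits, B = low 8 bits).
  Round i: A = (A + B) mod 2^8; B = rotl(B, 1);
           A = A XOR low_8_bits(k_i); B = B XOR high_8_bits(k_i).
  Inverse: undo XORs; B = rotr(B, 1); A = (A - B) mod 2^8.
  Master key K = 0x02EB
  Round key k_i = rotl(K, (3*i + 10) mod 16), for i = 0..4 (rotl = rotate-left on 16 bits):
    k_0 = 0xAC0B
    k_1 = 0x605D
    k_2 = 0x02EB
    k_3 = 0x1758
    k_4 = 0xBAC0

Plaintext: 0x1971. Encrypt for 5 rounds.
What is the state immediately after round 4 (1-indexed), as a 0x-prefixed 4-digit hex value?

0x38E0

s_0 = plaintext = 0x1971
s_1 = Round(s_0, k_0) = 0x814E
s_2 = Round(s_1, k_1) = 0x92FC
s_3 = Round(s_2, k_2) = 0x65FB
s_4 = Round(s_3, k_3) = 0x38E0
s_5 = Round(s_4, k_4) = 0xD87B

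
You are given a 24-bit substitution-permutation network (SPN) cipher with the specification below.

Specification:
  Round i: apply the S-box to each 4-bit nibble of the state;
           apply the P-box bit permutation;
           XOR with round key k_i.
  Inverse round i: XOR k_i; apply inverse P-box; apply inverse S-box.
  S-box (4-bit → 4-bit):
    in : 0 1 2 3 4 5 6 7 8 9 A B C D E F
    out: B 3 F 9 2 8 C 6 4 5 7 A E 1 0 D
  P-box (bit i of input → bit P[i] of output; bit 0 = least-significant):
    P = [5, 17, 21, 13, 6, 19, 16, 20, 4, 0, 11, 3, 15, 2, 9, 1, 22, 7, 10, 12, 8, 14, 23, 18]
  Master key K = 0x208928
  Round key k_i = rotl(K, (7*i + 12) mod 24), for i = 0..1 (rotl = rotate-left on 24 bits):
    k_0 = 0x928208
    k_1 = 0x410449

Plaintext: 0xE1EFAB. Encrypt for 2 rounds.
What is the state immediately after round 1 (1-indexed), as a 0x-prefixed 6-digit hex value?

s_0 = plaintext = 0xE1EFAB
s_1 = Round(s_0, k_0) = 0xD9AAD0
s_2 = Round(s_1, k_1) = 0x03AB3C

0xD9AAD0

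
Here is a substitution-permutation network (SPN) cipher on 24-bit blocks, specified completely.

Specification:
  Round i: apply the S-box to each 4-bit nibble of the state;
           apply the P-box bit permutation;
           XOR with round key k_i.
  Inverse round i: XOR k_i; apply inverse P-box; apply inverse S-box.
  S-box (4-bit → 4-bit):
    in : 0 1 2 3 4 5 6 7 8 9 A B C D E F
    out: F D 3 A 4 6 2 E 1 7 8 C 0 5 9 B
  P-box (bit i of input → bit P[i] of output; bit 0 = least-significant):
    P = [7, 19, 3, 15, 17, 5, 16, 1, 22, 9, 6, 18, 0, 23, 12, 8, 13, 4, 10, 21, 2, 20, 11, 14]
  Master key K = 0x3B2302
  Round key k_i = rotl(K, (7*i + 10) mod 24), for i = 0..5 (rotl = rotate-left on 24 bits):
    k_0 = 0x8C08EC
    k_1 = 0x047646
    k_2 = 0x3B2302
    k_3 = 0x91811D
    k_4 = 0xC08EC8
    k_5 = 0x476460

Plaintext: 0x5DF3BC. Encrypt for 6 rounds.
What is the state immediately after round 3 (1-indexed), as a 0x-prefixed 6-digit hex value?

s_0 = plaintext = 0x5DF3BC
s_1 = Round(s_0, k_0) = 0x1927EF
s_2 = Round(s_1, k_1) = 0x8A9891
s_3 = Round(s_2, k_2) = 0xD8B3AF
s_4 = Round(s_3, k_3) = 0x9D3A9B
s_5 = Round(s_4, k_4) = 0x5723E4
s_6 = Round(s_5, k_5) = 0xF16A7B

0xD8B3AF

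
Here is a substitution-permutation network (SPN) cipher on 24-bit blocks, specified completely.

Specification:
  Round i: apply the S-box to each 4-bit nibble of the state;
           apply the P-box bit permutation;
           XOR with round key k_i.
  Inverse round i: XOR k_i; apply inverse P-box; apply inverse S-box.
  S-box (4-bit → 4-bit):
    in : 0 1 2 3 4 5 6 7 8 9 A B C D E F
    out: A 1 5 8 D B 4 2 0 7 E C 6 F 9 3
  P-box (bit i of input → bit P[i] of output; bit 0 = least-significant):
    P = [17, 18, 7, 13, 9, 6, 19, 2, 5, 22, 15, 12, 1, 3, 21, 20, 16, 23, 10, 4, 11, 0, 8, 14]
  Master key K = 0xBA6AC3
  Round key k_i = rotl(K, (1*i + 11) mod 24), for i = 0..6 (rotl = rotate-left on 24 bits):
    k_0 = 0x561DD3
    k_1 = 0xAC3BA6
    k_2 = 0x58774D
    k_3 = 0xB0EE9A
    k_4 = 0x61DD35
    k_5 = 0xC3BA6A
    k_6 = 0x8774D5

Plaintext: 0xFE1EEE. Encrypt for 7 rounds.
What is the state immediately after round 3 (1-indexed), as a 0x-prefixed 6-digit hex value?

s_0 = plaintext = 0xFE1EEE
s_1 = Round(s_0, k_0) = 0x5527E4
s_2 = Round(s_1, k_1) = 0x4F5131
s_3 = Round(s_2, k_2) = 0xCB3E63
s_4 = Round(s_3, k_3) = 0xA8DBAB
s_5 = Round(s_4, k_4) = 0x592CFA
s_6 = Round(s_5, k_5) = 0x2654A9
s_7 = Round(s_6, k_6) = 0x99E93B

0xCB3E63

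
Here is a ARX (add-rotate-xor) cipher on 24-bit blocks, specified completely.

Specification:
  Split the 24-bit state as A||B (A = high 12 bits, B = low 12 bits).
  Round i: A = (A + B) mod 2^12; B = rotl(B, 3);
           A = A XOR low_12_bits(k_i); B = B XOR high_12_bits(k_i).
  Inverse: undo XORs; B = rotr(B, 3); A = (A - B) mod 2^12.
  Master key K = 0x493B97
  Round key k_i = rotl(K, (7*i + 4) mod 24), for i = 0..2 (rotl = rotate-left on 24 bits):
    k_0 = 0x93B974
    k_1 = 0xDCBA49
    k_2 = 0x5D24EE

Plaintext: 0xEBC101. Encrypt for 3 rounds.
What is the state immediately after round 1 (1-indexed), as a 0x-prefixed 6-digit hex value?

s_0 = plaintext = 0xEBC101
s_1 = Round(s_0, k_0) = 0x6C9133
s_2 = Round(s_1, k_1) = 0xDB5453
s_3 = Round(s_2, k_2) = 0x6E6748

0x6C9133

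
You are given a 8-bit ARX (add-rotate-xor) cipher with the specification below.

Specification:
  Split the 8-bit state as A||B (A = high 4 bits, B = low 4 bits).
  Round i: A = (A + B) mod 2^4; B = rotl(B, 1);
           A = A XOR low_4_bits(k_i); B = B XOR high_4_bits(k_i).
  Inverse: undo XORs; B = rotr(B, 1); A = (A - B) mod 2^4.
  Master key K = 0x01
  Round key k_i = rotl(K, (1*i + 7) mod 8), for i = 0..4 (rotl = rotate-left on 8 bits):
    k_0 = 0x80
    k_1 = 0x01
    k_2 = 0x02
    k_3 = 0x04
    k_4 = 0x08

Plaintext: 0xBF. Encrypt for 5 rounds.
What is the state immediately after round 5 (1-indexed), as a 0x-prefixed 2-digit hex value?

0x07

s_0 = plaintext = 0xBF
s_1 = Round(s_0, k_0) = 0xA7
s_2 = Round(s_1, k_1) = 0x0E
s_3 = Round(s_2, k_2) = 0xCD
s_4 = Round(s_3, k_3) = 0xDB
s_5 = Round(s_4, k_4) = 0x07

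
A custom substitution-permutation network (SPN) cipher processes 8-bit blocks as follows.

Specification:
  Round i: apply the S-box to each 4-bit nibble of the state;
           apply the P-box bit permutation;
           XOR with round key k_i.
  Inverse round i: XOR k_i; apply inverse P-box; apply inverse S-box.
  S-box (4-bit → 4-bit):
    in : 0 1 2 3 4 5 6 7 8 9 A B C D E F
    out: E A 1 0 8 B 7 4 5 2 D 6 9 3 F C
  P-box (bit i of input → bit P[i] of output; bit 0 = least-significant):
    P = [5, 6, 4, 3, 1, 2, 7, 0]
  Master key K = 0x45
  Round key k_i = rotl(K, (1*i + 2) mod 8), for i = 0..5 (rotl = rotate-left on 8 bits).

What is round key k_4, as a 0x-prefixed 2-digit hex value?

0x51

K = 0x45
k_0 = rotl(K, (1*0+2) mod 8) = rotl(K, 2) = 0x15
k_1 = rotl(K, (1*1+2) mod 8) = rotl(K, 3) = 0x2A
k_2 = rotl(K, (1*2+2) mod 8) = rotl(K, 4) = 0x54
k_3 = rotl(K, (1*3+2) mod 8) = rotl(K, 5) = 0xA8
k_4 = rotl(K, (1*4+2) mod 8) = rotl(K, 6) = 0x51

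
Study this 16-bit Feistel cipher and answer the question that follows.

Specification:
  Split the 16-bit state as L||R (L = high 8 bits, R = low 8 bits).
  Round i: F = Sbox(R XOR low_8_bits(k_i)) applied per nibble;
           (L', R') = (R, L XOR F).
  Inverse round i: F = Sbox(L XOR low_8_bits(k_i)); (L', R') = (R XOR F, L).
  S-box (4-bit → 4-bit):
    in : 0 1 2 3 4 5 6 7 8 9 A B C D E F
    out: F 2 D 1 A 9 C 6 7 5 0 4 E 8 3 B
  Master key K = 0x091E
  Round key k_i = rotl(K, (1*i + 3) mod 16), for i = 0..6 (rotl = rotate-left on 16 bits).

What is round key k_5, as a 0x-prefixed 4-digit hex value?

0x1E09

K = 0x091E
k_0 = rotl(K, (1*0+3) mod 16) = rotl(K, 3) = 0x48F0
k_1 = rotl(K, (1*1+3) mod 16) = rotl(K, 4) = 0x91E0
k_2 = rotl(K, (1*2+3) mod 16) = rotl(K, 5) = 0x23C1
k_3 = rotl(K, (1*3+3) mod 16) = rotl(K, 6) = 0x4782
k_4 = rotl(K, (1*4+3) mod 16) = rotl(K, 7) = 0x8F04
k_5 = rotl(K, (1*5+3) mod 16) = rotl(K, 8) = 0x1E09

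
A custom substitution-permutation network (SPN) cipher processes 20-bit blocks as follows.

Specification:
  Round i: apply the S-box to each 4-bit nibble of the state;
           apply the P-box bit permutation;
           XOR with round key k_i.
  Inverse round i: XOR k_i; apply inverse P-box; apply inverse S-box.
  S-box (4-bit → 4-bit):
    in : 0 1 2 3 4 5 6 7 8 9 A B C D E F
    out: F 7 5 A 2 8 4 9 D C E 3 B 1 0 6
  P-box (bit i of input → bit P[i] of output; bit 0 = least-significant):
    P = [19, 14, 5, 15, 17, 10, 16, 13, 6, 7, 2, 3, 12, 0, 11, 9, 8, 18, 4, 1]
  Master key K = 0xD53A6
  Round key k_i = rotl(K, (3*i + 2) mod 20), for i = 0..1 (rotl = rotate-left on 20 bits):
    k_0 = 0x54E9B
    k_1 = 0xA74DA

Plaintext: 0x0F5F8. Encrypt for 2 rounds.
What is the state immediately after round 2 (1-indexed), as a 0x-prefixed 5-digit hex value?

s_0 = plaintext = 0x0F5F8
s_1 = Round(s_0, k_0) = 0x8C3A0
s_2 = Round(s_1, k_1) = 0x38361

0x38361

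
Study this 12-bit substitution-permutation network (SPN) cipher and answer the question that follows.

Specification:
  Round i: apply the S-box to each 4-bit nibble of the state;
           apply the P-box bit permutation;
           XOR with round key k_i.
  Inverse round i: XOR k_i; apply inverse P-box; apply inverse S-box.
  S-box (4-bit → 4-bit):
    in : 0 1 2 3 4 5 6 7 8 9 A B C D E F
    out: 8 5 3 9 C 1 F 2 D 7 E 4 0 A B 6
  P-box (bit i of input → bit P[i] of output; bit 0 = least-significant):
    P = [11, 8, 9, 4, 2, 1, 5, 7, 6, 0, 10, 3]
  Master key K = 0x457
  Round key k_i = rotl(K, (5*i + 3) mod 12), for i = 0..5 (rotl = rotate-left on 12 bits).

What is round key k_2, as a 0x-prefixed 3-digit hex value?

0x8AE

K = 0x457
k_0 = rotl(K, (5*0+3) mod 12) = rotl(K, 3) = 0x2BA
k_1 = rotl(K, (5*1+3) mod 12) = rotl(K, 8) = 0x745
k_2 = rotl(K, (5*2+3) mod 12) = rotl(K, 1) = 0x8AE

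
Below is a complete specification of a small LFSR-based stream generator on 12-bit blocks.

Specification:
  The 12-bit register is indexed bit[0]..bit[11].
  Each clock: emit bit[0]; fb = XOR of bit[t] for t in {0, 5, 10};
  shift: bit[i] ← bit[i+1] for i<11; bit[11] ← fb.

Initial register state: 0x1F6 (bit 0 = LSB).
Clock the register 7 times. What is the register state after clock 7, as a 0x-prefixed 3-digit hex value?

reg_0 = 0x1F6
clock 1: out=0, reg = 0x8FB
clock 2: out=1, reg = 0x47D
clock 3: out=1, reg = 0xA3E
clock 4: out=0, reg = 0xD1F
clock 5: out=1, reg = 0x68F
clock 6: out=1, reg = 0x347
clock 7: out=1, reg = 0x9A3

0x9A3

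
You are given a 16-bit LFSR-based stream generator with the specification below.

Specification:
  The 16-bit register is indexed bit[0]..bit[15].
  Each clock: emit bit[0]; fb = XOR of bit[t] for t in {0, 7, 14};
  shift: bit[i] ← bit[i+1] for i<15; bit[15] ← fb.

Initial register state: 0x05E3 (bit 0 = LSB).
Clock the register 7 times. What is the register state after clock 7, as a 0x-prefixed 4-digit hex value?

0x900B

reg_0 = 0x05E3
clock 1: out=1, reg = 0x02F1
clock 2: out=1, reg = 0x0178
clock 3: out=0, reg = 0x00BC
clock 4: out=0, reg = 0x805E
clock 5: out=0, reg = 0x402F
clock 6: out=1, reg = 0x2017
clock 7: out=1, reg = 0x900B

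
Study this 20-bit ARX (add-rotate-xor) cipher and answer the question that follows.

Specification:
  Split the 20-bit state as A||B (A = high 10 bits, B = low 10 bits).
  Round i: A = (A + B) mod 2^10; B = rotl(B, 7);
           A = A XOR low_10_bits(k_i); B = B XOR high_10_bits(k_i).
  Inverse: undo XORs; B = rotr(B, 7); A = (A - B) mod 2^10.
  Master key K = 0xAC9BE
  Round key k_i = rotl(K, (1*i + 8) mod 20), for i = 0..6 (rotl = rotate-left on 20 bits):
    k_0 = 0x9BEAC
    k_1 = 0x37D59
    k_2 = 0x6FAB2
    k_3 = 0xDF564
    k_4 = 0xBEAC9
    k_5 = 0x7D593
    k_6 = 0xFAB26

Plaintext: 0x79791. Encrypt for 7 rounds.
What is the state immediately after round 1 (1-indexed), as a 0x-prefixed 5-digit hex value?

0xF6A9D

s_0 = plaintext = 0x79791
s_1 = Round(s_0, k_0) = 0xF6A9D
s_2 = Round(s_1, k_1) = 0xCBA0C
s_3 = Round(s_2, k_2) = 0xE23FF
s_4 = Round(s_3, k_3) = 0xB8C82
s_5 = Round(s_4, k_4) = 0x6B3EA
s_6 = Round(s_5, k_5) = 0x01488
s_7 = Round(s_6, k_6) = 0xEAFFB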